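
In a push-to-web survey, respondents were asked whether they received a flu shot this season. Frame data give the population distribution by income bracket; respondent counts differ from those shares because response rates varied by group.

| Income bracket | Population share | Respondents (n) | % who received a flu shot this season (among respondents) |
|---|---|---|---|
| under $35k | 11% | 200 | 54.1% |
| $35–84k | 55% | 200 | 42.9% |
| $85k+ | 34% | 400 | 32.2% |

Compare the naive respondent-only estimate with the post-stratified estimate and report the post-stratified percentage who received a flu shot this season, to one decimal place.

Without adjustment, the pooled respondent share is:
  (200/800)×54.1 + (200/800)×42.9 + (400/800)×32.2 = 40.35%
Post-stratifying to population shares instead:
  0.11×54.1 + 0.55×42.9 + 0.34×32.2 = 40.494%

40.5%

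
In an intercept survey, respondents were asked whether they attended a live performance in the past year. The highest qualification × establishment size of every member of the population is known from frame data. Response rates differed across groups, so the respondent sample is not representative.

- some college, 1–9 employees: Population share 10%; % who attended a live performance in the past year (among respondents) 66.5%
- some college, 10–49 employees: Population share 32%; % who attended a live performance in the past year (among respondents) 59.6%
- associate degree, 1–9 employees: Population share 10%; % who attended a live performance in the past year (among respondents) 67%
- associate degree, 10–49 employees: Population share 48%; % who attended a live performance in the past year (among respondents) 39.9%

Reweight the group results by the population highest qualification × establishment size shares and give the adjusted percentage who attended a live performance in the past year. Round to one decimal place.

Reweight to the known highest qualification × establishment size distribution:
  some college, 1–9 employees: 0.1 × 66.5 = 6.65
  some college, 10–49 employees: 0.32 × 59.6 = 19.072
  associate degree, 1–9 employees: 0.1 × 67 = 6.7
  associate degree, 10–49 employees: 0.48 × 39.9 = 19.152
Post-stratified estimate = 51.574 → 51.6%.

51.6%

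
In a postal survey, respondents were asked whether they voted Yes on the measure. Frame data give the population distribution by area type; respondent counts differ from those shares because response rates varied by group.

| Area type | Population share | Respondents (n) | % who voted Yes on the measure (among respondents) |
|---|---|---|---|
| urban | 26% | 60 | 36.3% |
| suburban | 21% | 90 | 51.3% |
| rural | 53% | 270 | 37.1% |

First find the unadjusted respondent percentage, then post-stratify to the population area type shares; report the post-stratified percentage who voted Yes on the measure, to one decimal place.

39.9%

Naive respondent-only estimate (weights = respondent counts):
  (60/420)×36.3 + (90/420)×51.3 + (270/420)×37.1 = 40.0286%
Post-stratifying to population shares instead:
  0.26×36.3 + 0.21×51.3 + 0.53×37.1 = 39.874%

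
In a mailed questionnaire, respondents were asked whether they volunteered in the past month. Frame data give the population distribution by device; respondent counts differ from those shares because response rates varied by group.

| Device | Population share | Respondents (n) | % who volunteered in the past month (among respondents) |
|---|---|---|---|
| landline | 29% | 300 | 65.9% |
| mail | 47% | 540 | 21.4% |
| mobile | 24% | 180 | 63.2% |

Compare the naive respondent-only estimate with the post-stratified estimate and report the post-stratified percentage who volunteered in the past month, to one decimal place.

44.3%

Without adjustment, the pooled respondent share is:
  (300/1020)×65.9 + (540/1020)×21.4 + (180/1020)×63.2 = 41.8647%
Reweighting by population device shares:
  0.29×65.9 + 0.47×21.4 + 0.24×63.2 = 44.337%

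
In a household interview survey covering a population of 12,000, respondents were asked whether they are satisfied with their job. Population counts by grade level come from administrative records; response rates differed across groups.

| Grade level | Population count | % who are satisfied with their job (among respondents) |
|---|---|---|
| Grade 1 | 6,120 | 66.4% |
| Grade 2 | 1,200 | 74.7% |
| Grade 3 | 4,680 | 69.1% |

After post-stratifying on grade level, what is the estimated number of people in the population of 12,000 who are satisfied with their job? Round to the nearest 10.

Apply each group's respondent rate to its population count:
  Grade 1: 6,120 × 66.4% = 4063.68
  Grade 2: 1,200 × 74.7% = 896.4
  Grade 3: 4,680 × 69.1% = 3233.88
Estimated total = 8193.96 → 8,190.

8,190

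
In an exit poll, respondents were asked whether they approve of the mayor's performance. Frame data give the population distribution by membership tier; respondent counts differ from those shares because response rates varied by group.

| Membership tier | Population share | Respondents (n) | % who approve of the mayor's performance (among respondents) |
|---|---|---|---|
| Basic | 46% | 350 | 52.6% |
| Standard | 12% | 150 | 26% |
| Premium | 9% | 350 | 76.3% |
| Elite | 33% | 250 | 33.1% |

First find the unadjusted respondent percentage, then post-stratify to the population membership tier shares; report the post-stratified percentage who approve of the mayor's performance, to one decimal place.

Without adjustment, the pooled respondent share is:
  (350/1100)×52.6 + (150/1100)×26 + (350/1100)×76.3 + (250/1100)×33.1 = 52.0818%
Post-stratifying to population shares instead:
  0.46×52.6 + 0.12×26 + 0.09×76.3 + 0.33×33.1 = 45.106%

45.1%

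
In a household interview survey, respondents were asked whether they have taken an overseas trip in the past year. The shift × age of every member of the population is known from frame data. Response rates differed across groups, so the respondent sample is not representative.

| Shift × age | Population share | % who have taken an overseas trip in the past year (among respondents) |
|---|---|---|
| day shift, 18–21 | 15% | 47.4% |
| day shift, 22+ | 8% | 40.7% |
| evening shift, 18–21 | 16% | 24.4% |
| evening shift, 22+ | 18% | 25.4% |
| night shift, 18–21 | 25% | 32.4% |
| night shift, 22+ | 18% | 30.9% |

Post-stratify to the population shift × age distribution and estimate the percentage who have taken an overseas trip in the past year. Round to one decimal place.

32.5%

Post-stratification weights by population share, not respondent share:
  day shift, 18–21: 0.15 × 47.4 = 7.11
  day shift, 22+: 0.08 × 40.7 = 3.256
  evening shift, 18–21: 0.16 × 24.4 = 3.904
  evening shift, 22+: 0.18 × 25.4 = 4.572
  night shift, 18–21: 0.25 × 32.4 = 8.1
  night shift, 22+: 0.18 × 30.9 = 5.562
Post-stratified estimate = 32.504 → 32.5%.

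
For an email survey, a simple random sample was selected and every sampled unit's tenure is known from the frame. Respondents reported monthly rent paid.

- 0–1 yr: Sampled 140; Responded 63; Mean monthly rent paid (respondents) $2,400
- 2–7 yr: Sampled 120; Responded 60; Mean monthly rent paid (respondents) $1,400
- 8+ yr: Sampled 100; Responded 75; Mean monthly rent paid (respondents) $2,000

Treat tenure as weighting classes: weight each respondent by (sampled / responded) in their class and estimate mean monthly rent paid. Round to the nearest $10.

$1,960

Response rates by class: 0–1 yr 63/140 = 45%, 2–7 yr 60/120 = 50%, 8+ yr 75/100 = 75%.
Each respondent's weight = sampled/responded in their class; summing within a class gives n_sampled, so:
  0–1 yr: 140 × 2400 = 336,000
  2–7 yr: 120 × 1400 = 168,000
  8+ yr: 100 × 2000 = 200,000
Adjusted estimate = 704,000 / 360 = 1955.56 → $1,960.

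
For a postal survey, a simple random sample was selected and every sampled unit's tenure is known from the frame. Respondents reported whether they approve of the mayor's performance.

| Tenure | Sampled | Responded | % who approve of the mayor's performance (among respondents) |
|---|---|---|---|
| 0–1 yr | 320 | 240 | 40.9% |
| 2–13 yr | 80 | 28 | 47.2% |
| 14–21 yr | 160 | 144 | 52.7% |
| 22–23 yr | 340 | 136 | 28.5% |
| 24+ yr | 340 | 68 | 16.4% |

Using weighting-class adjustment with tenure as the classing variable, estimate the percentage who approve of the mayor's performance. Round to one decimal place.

Class response rates: 0–1 yr 240/320 = 75%, 2–13 yr 28/80 = 35%, 14–21 yr 144/160 = 90%, 22–23 yr 136/340 = 40%, 24+ yr 68/340 = 20%.
With weight = n_sampled/n_responded per class, the weighted class total is n_sampled:
  0–1 yr: 320 × 40.9 = 13,088
  2–13 yr: 80 × 47.2 = 3776
  14–21 yr: 160 × 52.7 = 8432
  22–23 yr: 340 × 28.5 = 9690
  24+ yr: 340 × 16.4 = 5576
Adjusted estimate = 40,562 / 1,240 = 32.7113 → 32.7%.

32.7%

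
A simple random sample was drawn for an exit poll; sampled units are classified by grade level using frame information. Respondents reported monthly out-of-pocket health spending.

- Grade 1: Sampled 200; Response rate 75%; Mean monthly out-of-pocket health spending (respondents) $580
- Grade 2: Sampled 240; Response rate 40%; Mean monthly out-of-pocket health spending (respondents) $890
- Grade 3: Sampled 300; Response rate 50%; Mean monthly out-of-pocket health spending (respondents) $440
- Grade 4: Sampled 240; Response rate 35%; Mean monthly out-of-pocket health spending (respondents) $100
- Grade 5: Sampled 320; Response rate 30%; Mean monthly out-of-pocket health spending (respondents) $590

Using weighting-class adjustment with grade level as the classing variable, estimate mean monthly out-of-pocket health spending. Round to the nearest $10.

$520

Each respondent's weight = sampled/responded in their class; summing within a class gives n_sampled, so:
  Grade 1: 200 × 580 = 116,000
  Grade 2: 240 × 890 = 213,600
  Grade 3: 300 × 440 = 132,000
  Grade 4: 240 × 100 = 24,000
  Grade 5: 320 × 590 = 188,800
Adjusted estimate = 674,400 / 1,300 = 518.769 → $520.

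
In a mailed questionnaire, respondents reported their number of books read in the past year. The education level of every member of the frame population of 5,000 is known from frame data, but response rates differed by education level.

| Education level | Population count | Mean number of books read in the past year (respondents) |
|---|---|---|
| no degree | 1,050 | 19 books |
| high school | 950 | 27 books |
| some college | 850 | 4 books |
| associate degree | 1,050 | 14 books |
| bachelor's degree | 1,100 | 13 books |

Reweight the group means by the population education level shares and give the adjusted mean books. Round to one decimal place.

Each cell contributes population-share × respondent value:
  no degree: (1,050/5,000) × 19 = 3.99
  high school: (950/5,000) × 27 = 5.13
  some college: (850/5,000) × 4 = 0.68
  associate degree: (1,050/5,000) × 14 = 2.94
  bachelor's degree: (1,100/5,000) × 13 = 2.86
Post-stratified estimate = 15.6 → 15.6.

15.6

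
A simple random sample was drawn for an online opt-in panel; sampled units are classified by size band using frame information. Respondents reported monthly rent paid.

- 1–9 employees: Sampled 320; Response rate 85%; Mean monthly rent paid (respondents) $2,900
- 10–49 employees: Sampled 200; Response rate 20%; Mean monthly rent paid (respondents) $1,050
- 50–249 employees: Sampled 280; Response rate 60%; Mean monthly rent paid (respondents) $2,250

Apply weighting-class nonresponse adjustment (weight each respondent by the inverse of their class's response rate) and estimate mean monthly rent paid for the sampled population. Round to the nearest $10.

Inverse-response-rate weighting restores each class to its sampled count, so class totals weight by n_sampled:
  1–9 employees: 320 × 2900 = 928,000
  10–49 employees: 200 × 1050 = 210,000
  50–249 employees: 280 × 2250 = 630,000
Adjusted estimate = 1,768,000 / 800 = 2210 → $2,210.

$2,210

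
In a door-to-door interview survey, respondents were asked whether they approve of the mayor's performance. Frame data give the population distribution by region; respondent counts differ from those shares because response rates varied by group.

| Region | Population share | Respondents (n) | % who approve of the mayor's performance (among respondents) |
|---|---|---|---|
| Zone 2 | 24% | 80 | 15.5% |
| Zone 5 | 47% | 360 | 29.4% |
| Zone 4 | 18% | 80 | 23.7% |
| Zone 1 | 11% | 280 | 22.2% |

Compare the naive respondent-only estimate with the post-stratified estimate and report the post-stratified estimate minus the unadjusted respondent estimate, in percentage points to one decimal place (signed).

-0.7 percentage points

Unadjusted (pooled respondent) estimate weights by respondent counts:
  (80/800)×15.5 + (360/800)×29.4 + (80/800)×23.7 + (280/800)×22.2 = 24.92%
Reweighting by population region shares:
  0.24×15.5 + 0.47×29.4 + 0.18×23.7 + 0.11×22.2 = 24.246%
Difference = 24.246 − 24.92 = -0.674 pp.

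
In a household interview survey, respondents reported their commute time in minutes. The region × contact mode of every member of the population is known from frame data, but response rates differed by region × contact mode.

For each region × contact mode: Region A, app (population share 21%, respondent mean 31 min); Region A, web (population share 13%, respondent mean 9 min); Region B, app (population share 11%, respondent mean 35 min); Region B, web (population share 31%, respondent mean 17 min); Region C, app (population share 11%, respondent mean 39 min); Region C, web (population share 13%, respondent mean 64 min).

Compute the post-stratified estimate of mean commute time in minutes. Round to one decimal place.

Each cell contributes population-share × respondent value:
  Region A, app: 0.21 × 31 = 6.51
  Region A, web: 0.13 × 9 = 1.17
  Region B, app: 0.11 × 35 = 3.85
  Region B, web: 0.31 × 17 = 5.27
  Region C, app: 0.11 × 39 = 4.29
  Region C, web: 0.13 × 64 = 8.32
Post-stratified estimate = 29.41 → 29.4.

29.4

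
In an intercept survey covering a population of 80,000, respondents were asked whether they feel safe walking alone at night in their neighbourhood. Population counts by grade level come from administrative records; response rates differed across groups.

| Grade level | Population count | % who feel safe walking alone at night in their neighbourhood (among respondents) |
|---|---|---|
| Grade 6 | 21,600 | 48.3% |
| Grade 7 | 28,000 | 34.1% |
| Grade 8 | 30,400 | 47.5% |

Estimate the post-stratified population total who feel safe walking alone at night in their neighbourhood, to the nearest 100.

34,400

Apply each group's respondent rate to its population count:
  Grade 6: 21,600 × 48.3% = 10432.8
  Grade 7: 28,000 × 34.1% = 9548
  Grade 8: 30,400 × 47.5% = 14,440
Estimated total = 34420.8 → 34,400.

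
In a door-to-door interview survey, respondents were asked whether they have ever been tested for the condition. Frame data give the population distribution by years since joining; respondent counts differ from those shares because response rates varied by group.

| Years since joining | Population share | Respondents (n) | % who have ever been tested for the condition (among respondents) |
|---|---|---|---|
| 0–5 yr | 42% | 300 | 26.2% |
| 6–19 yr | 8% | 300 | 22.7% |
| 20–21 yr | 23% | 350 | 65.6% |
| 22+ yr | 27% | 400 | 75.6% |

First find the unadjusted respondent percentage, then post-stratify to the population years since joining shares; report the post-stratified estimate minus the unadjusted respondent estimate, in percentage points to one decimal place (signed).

Naive respondent-only estimate (weights = respondent counts):
  (300/1350)×26.2 + (300/1350)×22.7 + (350/1350)×65.6 + (400/1350)×75.6 = 50.2741%
Post-stratified estimate weights by population shares:
  0.42×26.2 + 0.08×22.7 + 0.23×65.6 + 0.27×75.6 = 48.32%
Difference = 48.32 − 50.2741 = -1.9541 pp.

-2.0 percentage points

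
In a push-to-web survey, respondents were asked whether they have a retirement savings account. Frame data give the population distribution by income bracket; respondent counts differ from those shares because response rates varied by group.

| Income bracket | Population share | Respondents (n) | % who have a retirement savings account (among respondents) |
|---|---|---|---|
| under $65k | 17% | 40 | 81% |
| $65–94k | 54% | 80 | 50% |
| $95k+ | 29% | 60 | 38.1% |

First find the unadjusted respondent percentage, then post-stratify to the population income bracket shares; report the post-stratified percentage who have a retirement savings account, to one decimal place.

Without adjustment, the pooled respondent share is:
  (40/180)×81 + (80/180)×50 + (60/180)×38.1 = 52.9222%
Reweighting by population income bracket shares:
  0.17×81 + 0.54×50 + 0.29×38.1 = 51.819%

51.8%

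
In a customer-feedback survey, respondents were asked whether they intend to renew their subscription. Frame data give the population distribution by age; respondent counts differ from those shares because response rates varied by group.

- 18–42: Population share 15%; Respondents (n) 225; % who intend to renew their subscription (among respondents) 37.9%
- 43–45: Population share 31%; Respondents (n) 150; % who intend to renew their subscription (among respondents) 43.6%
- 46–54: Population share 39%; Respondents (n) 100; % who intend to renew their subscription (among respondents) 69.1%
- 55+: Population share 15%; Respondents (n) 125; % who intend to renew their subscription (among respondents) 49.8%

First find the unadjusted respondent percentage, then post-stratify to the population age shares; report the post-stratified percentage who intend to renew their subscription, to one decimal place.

Naive respondent-only estimate (weights = respondent counts):
  (225/600)×37.9 + (150/600)×43.6 + (100/600)×69.1 + (125/600)×49.8 = 47.0042%
Post-stratified estimate weights by population shares:
  0.15×37.9 + 0.31×43.6 + 0.39×69.1 + 0.15×49.8 = 53.62%

53.6%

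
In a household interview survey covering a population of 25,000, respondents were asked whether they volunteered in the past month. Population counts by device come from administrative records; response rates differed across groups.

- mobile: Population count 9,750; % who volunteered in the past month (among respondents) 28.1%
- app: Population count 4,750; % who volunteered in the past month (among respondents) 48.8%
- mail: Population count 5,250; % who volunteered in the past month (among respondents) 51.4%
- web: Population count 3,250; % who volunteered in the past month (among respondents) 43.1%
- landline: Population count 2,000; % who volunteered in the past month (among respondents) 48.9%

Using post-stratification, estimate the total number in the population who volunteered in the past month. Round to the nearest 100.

Each cell contributes its population count × the respondent rate:
  mobile: 9,750 × 28.1% = 2739.75
  app: 4,750 × 48.8% = 2318
  mail: 5,250 × 51.4% = 2698.5
  web: 3,250 × 43.1% = 1400.75
  landline: 2,000 × 48.9% = 978
Estimated total = 10,135 → 10,100.

10,100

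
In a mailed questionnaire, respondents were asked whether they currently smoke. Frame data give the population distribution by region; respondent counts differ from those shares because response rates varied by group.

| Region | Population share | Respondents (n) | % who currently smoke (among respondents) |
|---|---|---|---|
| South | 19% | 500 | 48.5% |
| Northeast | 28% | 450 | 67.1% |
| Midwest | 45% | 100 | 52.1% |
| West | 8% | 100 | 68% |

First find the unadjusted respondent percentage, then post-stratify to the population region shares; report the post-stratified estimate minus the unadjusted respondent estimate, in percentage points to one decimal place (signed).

Unadjusted (pooled respondent) estimate weights by respondent counts:
  (500/1150)×48.5 + (450/1150)×67.1 + (100/1150)×52.1 + (100/1150)×68 = 57.787%
Post-stratifying to population shares instead:
  0.19×48.5 + 0.28×67.1 + 0.45×52.1 + 0.08×68 = 56.888%
Difference = 56.888 − 57.787 = -0.899 pp.

-0.9 percentage points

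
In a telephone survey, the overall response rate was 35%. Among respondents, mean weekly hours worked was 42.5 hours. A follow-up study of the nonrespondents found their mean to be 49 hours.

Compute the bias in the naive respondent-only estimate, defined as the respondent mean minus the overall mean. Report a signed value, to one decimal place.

Nonresponse fraction = 1 − 0.35 = 0.65.
Bias = (nonresponse fraction) × (respondent mean − nonrespondent mean)
     = 0.65 × (42.5 − 49) = 0.65 × -6.5 = -4.225.

-4.2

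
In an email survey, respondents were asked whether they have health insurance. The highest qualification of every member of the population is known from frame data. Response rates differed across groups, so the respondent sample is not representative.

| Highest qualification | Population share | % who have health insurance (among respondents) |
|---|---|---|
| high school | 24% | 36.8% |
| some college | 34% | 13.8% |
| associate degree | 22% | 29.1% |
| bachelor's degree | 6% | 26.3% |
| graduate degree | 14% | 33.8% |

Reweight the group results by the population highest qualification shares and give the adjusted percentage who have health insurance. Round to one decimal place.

26.2%

Post-stratification weights by population share, not respondent share:
  high school: 0.24 × 36.8 = 8.832
  some college: 0.34 × 13.8 = 4.692
  associate degree: 0.22 × 29.1 = 6.402
  bachelor's degree: 0.06 × 26.3 = 1.578
  graduate degree: 0.14 × 33.8 = 4.732
Post-stratified estimate = 26.236 → 26.2%.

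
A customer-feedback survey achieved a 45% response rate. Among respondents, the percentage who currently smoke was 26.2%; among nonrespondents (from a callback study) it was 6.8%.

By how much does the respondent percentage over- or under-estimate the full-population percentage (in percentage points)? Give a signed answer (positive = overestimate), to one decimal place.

Nonresponse fraction = 1 − 0.45 = 0.55.
Bias = (nonresponse fraction) × (respondent percentage − nonrespondent percentage)
     = 0.55 × (26.2 − 6.8) = 0.55 × 19.4 = 10.67.

+10.7 percentage points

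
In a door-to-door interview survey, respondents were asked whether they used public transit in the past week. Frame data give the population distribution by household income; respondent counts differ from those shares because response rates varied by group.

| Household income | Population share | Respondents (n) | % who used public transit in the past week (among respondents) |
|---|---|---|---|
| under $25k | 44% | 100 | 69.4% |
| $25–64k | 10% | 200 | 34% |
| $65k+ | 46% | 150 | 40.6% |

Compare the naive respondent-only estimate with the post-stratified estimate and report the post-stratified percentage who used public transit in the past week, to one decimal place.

52.6%

Naive respondent-only estimate (weights = respondent counts):
  (100/450)×69.4 + (200/450)×34 + (150/450)×40.6 = 44.0667%
Post-stratifying to population shares instead:
  0.44×69.4 + 0.1×34 + 0.46×40.6 = 52.612%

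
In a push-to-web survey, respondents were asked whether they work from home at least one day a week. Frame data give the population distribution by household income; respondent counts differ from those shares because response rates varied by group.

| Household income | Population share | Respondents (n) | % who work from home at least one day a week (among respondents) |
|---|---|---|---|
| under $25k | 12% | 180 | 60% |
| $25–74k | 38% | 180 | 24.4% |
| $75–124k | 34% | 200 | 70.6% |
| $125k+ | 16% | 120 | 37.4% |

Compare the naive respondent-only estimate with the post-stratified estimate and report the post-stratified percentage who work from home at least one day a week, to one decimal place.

46.5%

Without adjustment, the pooled respondent share is:
  (180/680)×60 + (180/680)×24.4 + (200/680)×70.6 + (120/680)×37.4 = 49.7059%
Reweighting by population household income shares:
  0.12×60 + 0.38×24.4 + 0.34×70.6 + 0.16×37.4 = 46.46%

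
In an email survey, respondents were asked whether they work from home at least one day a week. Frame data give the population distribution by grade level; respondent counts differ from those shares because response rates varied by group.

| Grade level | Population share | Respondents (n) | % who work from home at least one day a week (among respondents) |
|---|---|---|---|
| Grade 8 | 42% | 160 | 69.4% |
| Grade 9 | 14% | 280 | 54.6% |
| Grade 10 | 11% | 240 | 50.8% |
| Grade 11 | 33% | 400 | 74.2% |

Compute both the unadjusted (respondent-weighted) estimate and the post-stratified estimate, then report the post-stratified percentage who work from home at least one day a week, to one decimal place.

Without adjustment, the pooled respondent share is:
  (160/1080)×69.4 + (280/1080)×54.6 + (240/1080)×50.8 + (400/1080)×74.2 = 63.2074%
Reweighting by population grade level shares:
  0.42×69.4 + 0.14×54.6 + 0.11×50.8 + 0.33×74.2 = 66.866%

66.9%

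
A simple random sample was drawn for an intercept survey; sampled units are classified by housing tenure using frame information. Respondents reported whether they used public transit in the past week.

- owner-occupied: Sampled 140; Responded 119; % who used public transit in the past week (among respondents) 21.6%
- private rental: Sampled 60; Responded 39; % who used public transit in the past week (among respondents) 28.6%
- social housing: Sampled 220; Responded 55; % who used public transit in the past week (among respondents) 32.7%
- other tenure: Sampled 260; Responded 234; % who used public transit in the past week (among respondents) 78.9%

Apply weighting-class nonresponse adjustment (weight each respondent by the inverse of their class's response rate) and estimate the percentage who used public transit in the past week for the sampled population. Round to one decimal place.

47.7%

Response rates by class: owner-occupied 119/140 = 85%, private rental 39/60 = 65%, social housing 55/220 = 25%, other tenure 234/260 = 90%.
Inverse-response-rate weighting restores each class to its sampled count, so class totals weight by n_sampled:
  owner-occupied: 140 × 21.6 = 3024
  private rental: 60 × 28.6 = 1716
  social housing: 220 × 32.7 = 7194
  other tenure: 260 × 78.9 = 20,514
Adjusted estimate = 32,448 / 680 = 47.7176 → 47.7%.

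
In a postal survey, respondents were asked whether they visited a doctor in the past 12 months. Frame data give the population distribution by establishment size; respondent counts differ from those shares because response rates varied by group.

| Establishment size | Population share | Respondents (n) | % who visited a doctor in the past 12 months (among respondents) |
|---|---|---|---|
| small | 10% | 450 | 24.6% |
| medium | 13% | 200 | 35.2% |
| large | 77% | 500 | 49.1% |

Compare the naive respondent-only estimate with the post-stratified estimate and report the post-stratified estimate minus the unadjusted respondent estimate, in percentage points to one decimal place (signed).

Unadjusted (pooled respondent) estimate weights by respondent counts:
  (450/1150)×24.6 + (200/1150)×35.2 + (500/1150)×49.1 = 37.0957%
Reweighting by population establishment size shares:
  0.1×24.6 + 0.13×35.2 + 0.77×49.1 = 44.843%
Difference = 44.843 − 37.0957 = 7.7473 pp.

+7.7 percentage points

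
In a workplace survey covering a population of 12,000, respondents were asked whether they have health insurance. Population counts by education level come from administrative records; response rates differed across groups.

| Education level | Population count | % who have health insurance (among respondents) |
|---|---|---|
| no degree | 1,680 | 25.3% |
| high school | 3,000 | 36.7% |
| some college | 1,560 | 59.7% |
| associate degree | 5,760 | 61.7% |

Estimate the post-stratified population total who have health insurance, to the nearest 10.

Apply each group's respondent rate to its population count:
  no degree: 1,680 × 25.3% = 425.04
  high school: 3,000 × 36.7% = 1101
  some college: 1,560 × 59.7% = 931.32
  associate degree: 5,760 × 61.7% = 3553.92
Estimated total = 6011.28 → 6,010.

6,010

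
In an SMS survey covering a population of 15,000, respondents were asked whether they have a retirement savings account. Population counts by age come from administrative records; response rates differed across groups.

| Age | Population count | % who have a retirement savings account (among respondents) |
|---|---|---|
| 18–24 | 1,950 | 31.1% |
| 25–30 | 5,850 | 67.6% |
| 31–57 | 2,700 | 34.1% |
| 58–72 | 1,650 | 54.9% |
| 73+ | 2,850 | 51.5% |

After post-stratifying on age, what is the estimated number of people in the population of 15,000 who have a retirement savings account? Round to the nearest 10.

Estimated count per cell = population count × respondent percentage:
  18–24: 1,950 × 31.1% = 606.45
  25–30: 5,850 × 67.6% = 3954.6
  31–57: 2,700 × 34.1% = 920.7
  58–72: 1,650 × 54.9% = 905.85
  73+: 2,850 × 51.5% = 1467.75
Estimated total = 7855.35 → 7,860.

7,860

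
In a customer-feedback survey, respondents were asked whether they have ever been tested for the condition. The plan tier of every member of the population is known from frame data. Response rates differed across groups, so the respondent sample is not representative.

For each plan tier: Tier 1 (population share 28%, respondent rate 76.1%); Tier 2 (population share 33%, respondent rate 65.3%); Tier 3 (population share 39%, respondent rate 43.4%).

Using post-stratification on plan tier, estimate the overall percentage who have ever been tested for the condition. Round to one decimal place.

59.8%

Each cell contributes population-share × respondent value:
  Tier 1: 0.28 × 76.1 = 21.308
  Tier 2: 0.33 × 65.3 = 21.549
  Tier 3: 0.39 × 43.4 = 16.926
Post-stratified estimate = 59.783 → 59.8%.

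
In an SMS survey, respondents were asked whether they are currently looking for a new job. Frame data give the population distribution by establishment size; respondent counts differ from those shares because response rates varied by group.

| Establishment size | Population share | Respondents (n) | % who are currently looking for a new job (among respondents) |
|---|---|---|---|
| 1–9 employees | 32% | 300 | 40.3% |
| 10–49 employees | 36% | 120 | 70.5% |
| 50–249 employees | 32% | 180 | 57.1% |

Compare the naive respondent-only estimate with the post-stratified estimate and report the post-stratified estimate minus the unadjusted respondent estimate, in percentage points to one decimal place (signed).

Without adjustment, the pooled respondent share is:
  (300/600)×40.3 + (120/600)×70.5 + (180/600)×57.1 = 51.38%
Post-stratifying to population shares instead:
  0.32×40.3 + 0.36×70.5 + 0.32×57.1 = 56.548%
Difference = 56.548 − 51.38 = 5.168 pp.

+5.2 percentage points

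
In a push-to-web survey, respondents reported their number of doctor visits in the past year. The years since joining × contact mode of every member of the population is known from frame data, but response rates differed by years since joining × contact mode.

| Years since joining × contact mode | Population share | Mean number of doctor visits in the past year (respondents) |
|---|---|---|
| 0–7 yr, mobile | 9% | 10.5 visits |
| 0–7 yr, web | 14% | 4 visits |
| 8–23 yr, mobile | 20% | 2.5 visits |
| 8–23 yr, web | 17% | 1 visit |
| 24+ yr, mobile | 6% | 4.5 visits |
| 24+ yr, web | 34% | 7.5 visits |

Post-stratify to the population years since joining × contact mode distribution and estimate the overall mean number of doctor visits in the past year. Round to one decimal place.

Weight each group's respondent value by its population share:
  0–7 yr, mobile: 0.09 × 10.5 = 0.945
  0–7 yr, web: 0.14 × 4 = 0.56
  8–23 yr, mobile: 0.2 × 2.5 = 0.5
  8–23 yr, web: 0.17 × 1 = 0.17
  24+ yr, mobile: 0.06 × 4.5 = 0.27
  24+ yr, web: 0.34 × 7.5 = 2.55
Post-stratified estimate = 4.995 → 5.0.

5.0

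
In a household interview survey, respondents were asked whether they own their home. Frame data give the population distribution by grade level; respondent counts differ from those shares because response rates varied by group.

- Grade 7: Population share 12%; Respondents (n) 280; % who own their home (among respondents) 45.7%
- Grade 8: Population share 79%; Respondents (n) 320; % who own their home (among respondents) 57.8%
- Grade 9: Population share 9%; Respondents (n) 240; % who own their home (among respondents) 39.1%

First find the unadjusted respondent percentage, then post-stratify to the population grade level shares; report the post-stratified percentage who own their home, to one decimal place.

Naive respondent-only estimate (weights = respondent counts):
  (280/840)×45.7 + (320/840)×57.8 + (240/840)×39.1 = 48.4238%
Post-stratified estimate weights by population shares:
  0.12×45.7 + 0.79×57.8 + 0.09×39.1 = 54.665%

54.7%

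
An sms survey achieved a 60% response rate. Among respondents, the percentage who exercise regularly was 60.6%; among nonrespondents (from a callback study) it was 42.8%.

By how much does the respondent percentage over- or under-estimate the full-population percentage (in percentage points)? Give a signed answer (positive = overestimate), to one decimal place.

Nonresponse fraction = 1 − 0.6 = 0.4.
Bias = (nonresponse fraction) × (respondent percentage − nonrespondent percentage)
     = 0.4 × (60.6 − 42.8) = 0.4 × 17.8 = 7.12.

+7.1 percentage points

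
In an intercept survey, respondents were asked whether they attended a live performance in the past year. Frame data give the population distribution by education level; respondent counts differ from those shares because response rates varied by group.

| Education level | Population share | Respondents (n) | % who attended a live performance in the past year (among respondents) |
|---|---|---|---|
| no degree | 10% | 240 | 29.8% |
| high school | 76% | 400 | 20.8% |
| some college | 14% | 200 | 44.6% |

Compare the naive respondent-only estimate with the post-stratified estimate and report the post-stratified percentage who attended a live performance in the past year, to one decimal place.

Unadjusted (pooled respondent) estimate weights by respondent counts:
  (240/840)×29.8 + (400/840)×20.8 + (200/840)×44.6 = 29.0381%
Reweighting by population education level shares:
  0.1×29.8 + 0.76×20.8 + 0.14×44.6 = 25.032%

25.0%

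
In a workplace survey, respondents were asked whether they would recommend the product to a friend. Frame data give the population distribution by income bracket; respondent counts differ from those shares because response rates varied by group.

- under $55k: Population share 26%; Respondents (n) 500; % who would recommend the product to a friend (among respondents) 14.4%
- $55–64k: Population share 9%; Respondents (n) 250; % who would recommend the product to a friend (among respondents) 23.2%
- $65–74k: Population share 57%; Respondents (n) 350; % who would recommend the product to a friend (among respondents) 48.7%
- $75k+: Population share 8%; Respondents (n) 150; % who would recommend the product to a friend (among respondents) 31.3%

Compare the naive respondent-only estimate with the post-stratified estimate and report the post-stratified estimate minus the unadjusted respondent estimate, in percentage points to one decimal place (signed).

Unadjusted (pooled respondent) estimate weights by respondent counts:
  (500/1250)×14.4 + (250/1250)×23.2 + (350/1250)×48.7 + (150/1250)×31.3 = 27.792%
Post-stratifying to population shares instead:
  0.26×14.4 + 0.09×23.2 + 0.57×48.7 + 0.08×31.3 = 36.095%
Difference = 36.095 − 27.792 = 8.303 pp.

+8.3 percentage points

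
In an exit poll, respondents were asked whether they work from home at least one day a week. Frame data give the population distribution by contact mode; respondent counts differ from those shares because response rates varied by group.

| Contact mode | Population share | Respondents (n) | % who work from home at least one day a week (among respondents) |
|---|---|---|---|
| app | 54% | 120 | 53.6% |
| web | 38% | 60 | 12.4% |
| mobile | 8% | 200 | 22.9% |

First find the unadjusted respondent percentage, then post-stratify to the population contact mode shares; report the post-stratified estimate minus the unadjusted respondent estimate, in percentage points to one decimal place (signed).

Without adjustment, the pooled respondent share is:
  (120/380)×53.6 + (60/380)×12.4 + (200/380)×22.9 = 30.9368%
Post-stratified estimate weights by population shares:
  0.54×53.6 + 0.38×12.4 + 0.08×22.9 = 35.488%
Difference = 35.488 − 30.9368 = 4.5512 pp.

+4.6 percentage points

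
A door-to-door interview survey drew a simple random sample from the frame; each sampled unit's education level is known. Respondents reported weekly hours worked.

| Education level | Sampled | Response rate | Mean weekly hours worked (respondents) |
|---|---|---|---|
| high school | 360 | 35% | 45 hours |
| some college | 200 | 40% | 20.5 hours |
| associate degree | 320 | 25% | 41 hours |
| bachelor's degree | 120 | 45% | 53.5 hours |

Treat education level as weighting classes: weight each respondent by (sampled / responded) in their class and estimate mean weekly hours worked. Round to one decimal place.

39.8

With weight = n_sampled/n_responded per class, the weighted class total is n_sampled:
  high school: 360 × 45 = 16,200
  some college: 200 × 20.5 = 4100
  associate degree: 320 × 41 = 13,120
  bachelor's degree: 120 × 53.5 = 6420
Adjusted estimate = 39,840 / 1,000 = 39.84 → 39.8.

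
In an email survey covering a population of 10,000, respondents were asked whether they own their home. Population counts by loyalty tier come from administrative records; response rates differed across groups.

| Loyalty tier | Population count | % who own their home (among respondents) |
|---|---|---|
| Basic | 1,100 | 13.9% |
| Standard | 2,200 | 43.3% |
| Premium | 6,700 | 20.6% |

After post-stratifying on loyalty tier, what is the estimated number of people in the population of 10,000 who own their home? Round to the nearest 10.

2,490

Estimated count per cell = population count × respondent percentage:
  Basic: 1,100 × 13.9% = 152.9
  Standard: 2,200 × 43.3% = 952.6
  Premium: 6,700 × 20.6% = 1380.2
Estimated total = 2485.7 → 2,490.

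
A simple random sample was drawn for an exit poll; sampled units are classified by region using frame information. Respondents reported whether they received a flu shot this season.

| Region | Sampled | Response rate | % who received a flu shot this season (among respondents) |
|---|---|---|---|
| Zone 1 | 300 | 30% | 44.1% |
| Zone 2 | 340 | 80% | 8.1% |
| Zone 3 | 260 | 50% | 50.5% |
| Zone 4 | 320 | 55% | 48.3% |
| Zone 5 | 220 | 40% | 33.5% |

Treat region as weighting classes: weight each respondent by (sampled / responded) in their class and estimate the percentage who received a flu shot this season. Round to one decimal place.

Weighting each respondent by the inverse class response rate inflates each class back to its sampled size, so the class weight is n_sampled:
  Zone 1: 300 × 44.1 = 13,230
  Zone 2: 340 × 8.1 = 2754
  Zone 3: 260 × 50.5 = 13,130
  Zone 4: 320 × 48.3 = 15,456
  Zone 5: 220 × 33.5 = 7370
Adjusted estimate = 51,940 / 1,440 = 36.0694 → 36.1%.

36.1%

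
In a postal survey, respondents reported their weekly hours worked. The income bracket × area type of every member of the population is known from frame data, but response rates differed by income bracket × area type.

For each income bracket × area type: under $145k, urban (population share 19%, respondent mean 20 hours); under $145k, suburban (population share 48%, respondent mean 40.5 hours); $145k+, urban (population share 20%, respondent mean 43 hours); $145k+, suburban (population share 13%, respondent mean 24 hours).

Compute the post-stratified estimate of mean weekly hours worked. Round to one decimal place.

35.0

Reweight to the known income bracket × area type distribution:
  under $145k, urban: 0.19 × 20 = 3.8
  under $145k, suburban: 0.48 × 40.5 = 19.44
  $145k+, urban: 0.2 × 43 = 8.6
  $145k+, suburban: 0.13 × 24 = 3.12
Post-stratified estimate = 34.96 → 35.0.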